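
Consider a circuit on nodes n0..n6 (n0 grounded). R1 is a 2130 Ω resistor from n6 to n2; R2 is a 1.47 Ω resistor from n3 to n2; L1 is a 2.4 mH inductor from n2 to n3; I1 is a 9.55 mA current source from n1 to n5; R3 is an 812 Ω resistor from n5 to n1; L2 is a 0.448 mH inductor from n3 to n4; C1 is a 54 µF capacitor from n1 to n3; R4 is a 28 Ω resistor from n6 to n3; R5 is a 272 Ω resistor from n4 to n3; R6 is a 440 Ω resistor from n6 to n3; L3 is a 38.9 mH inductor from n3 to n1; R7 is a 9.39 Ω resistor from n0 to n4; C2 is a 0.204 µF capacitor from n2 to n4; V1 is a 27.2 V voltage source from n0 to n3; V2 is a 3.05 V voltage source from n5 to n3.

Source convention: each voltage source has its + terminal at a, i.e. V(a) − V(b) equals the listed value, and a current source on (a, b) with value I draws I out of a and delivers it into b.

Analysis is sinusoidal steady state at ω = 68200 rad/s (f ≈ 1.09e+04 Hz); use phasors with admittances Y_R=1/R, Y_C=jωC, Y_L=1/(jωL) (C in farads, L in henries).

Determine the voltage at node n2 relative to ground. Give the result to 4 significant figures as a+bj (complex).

-27.28+0.5218j V

Apply KCL at each of the 6 non-ground nodes and solve the resulting linear system.
Node n1: branches {I1, R3, C1, L3} → V_1 = -27.20+0.001573j
Node n2: branches {R1, R2, L1, C2} → V_2 = -27.28+0.5218j
Node n3: branches {R2, L1, L2, C1, R4, R5, R6, L3, V1, V2} → V_3 = -27.20+0.000j
Node n4: branches {L2, R5, R7, C2} → V_4 = -1.715+4.342j
Node n5: branches {I1, R3, V2} → V_5 = -24.15+0.000j
Node n6: branches {R1, R4, R6} → V_6 = -27.20+0.006370j
Source currents: i(V1)=-0.1827+0.4624j, i(V2)=0.005794+1.938e-06j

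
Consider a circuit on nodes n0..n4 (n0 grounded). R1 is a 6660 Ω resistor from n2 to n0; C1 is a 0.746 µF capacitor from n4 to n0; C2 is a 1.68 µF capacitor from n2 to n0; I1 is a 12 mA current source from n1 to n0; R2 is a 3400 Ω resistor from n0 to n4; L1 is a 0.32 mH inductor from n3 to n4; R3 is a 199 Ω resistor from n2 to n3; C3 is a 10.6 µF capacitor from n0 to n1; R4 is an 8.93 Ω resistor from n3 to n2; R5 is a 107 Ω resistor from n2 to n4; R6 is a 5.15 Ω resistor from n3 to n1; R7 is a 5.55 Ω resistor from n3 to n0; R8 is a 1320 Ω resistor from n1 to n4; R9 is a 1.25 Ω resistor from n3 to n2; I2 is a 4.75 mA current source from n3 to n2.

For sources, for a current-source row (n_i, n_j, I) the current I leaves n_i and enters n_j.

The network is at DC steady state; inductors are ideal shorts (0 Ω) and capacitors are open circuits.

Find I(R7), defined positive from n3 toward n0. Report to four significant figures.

Element admittances at DC:
  Y(R1) = 0.0001502 S between n2,n0
  Y(C1) = 0.000 S between n4,n0
  Y(C2) = 0.000 S between n2,n0
  I1: injects 0.012 A into n0 (from n1)
  Y(R2) = 0.0002941 S between n0,n4
  L1: short n3↔n4 (DC inductor)
  Y(R3) = 0.005025 S between n2,n3
  Y(C3) = 0.000 S between n0,n1
  Y(R4) = 0.1120 S between n3,n2
  Y(R5) = 0.009346 S between n2,n4
  Y(R6) = 0.1942 S between n3,n1
  Y(R7) = 0.1802 S between n3,n0
  Y(R8) = 0.0007576 S between n1,n4
  Y(R9) = 0.8000 S between n3,n2
  I2: injects 0.00475 A into n2 (from n3)
Assemble and solve the 5×5 MNA system:
  V(n1)=-0.1280  V(n2)=-0.06130  V(n3)=-0.06644  V(n4)=-0.06644
  i(L1)=-2.092e-05

-0.01197 A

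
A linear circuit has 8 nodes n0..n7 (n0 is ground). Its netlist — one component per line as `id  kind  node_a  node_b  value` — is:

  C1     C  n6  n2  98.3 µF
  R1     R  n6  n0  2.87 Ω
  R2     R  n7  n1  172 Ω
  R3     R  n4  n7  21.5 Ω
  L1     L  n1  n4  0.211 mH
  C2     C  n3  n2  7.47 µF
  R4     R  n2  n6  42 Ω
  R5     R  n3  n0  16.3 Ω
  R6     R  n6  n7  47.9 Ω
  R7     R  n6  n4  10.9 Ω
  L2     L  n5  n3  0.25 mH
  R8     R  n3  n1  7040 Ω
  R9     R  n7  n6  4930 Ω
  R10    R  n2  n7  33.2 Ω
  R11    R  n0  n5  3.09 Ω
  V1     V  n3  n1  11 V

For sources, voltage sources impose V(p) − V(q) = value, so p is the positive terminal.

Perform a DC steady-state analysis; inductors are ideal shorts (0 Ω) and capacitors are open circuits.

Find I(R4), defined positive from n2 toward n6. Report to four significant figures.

-0.05466 A

Apply KCL at each of the 7 non-ground nodes and solve the resulting linear system.
Node n1: branches {R2, L1, R8, V1} → V_1 = -9.010
Node n2: branches {C1, C2, R4, R10} → V_2 = -4.495
Node n3: branches {C2, R5, L2, R8, V1} → V_3 = 1.990
Node n4: branches {R3, L1, R7} → V_4 = -9.010
Node n5: branches {L2, R11} → V_5 = 1.990
Node n6: branches {C1, R1, R4, R6, R7, R9} → V_6 = -2.199
Node n7: branches {R2, R3, R6, R9, R10} → V_7 = -6.309
Source currents: i(L1)=-0.7505, i(L2)=-0.6441, i(V1)=-0.7677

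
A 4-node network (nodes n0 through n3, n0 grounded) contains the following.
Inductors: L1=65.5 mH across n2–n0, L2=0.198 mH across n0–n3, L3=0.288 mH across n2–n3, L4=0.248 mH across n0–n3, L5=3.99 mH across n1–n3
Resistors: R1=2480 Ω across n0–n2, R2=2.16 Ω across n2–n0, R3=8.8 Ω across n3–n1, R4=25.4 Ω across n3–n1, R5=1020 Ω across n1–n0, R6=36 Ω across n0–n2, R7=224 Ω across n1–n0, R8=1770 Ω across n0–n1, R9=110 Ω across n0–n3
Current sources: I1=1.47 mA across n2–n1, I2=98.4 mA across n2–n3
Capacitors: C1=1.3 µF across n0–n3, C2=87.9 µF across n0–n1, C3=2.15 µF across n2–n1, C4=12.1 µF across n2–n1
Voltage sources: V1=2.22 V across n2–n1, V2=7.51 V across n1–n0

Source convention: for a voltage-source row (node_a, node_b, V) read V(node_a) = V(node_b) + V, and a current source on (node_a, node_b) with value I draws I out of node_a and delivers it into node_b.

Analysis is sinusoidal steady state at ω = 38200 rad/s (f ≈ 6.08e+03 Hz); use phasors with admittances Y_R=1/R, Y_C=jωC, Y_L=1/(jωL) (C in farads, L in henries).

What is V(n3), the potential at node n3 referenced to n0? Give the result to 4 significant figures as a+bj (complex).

4.348+1.900j V

MNA unknowns: 3 node voltages V₁..V_3 plus 2 source currents (V1, V2)
L1: Y=0.000-0.0003997j on G[2,0]
R1: Y=0.0004032+0.000j on G[0,2]
L2: Y=0.000-0.1322j on G[0,3]
I1: z[2]−=0.00147, z[1]+=0.00147
L3: Y=0.000-0.09090j on G[2,3]
L4: Y=0.000-0.1056j on G[0,3]
L5: Y=0.000-0.006561j on G[1,3]
R2: Y=0.4630+0.000j on G[2,0]
C1: Y=0.000+0.04966j on G[0,3]
R3: Y=0.1136+0.000j on G[3,1]
R4: Y=0.03937+0.000j on G[3,1]
I2: z[2]−=0.0984, z[3]+=0.0984
C2: Y=0.000+3.358j on G[0,1]
R5: Y=0.0009804+0.000j on G[1,0]
R6: Y=0.02778+0.000j on G[0,2]
C3: Y=0.000+0.08213j on G[2,1]
R7: Y=0.004464+0.000j on G[1,0]
R8: Y=0.0005650+0.000j on G[0,1]
R9: Y=0.009091+0.000j on G[0,3]
C4: Y=0.000+0.4622j on G[2,1]
V1: row V2−V1=2.22, i_V1 at 2,1
V2: row V1−V0=7.51, i_V2 at 1,0
solve → V1=7.510+0.000j, V2=9.730+0.000j, V3=4.348+1.900j
aux → i_V1=-4.706-0.7154j, i_V2=-5.221-24.41j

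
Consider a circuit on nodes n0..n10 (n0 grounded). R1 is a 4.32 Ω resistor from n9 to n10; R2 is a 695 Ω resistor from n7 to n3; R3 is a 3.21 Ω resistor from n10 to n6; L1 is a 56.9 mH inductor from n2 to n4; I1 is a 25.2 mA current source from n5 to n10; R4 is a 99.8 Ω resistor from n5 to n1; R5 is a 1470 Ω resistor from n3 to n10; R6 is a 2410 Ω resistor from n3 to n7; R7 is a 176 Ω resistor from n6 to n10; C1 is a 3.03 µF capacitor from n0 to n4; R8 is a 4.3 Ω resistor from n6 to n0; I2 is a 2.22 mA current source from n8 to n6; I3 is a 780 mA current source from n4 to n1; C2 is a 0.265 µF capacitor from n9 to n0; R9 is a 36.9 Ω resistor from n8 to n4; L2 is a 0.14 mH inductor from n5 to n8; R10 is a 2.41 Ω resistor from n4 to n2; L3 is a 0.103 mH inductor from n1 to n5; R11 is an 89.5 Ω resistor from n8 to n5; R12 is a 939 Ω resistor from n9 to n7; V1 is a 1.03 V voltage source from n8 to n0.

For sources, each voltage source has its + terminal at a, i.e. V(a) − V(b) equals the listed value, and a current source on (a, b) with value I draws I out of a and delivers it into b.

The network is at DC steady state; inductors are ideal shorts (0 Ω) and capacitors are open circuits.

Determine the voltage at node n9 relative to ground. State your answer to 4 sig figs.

0.1973 V

Element admittances at DC:
  Y(R1) = 0.2315 S between n9,n10
  Y(R2) = 0.001439 S between n7,n3
  Y(R3) = 0.3115 S between n10,n6
  L1: short n2↔n4 (DC inductor)
  I1: injects 0.0252 A into n10 (from n5)
  Y(R4) = 0.01002 S between n5,n1
  Y(R5) = 0.0006803 S between n3,n10
  Y(R6) = 0.0004149 S between n3,n7
  Y(R7) = 0.005682 S between n6,n10
  Y(C1) = 0.000 S between n0,n4
  Y(R8) = 0.2326 S between n6,n0
  I2: injects 0.00222 A into n6 (from n8)
  I3: injects 0.78 A into n1 (from n4)
  Y(C2) = 0.000 S between n9,n0
  Y(R9) = 0.02710 S between n8,n4
  L2: short n5↔n8 (DC inductor)
  Y(R10) = 0.4149 S between n4,n2
  L3: short n1↔n5 (DC inductor)
  Y(R11) = 0.01117 S between n8,n5
  Y(R12) = 0.001065 S between n9,n7
  V1: constraint V(n8)−V(n0) = 1.03
Assemble and solve the 14×14 MNA system:
  V(n1)=1.030  V(n2)=-27.75  V(n3)=0.1973  V(n4)=-27.75  V(n5)=1.030  V(n6)=0.1179  V(n7)=0.1973  V(n8)=1.030  V(n9)=0.1973  V(n10)=0.1973
  i(L1)=0.000  i(L2)=0.7548  i(L3)=0.7800  i(V1)=-0.02742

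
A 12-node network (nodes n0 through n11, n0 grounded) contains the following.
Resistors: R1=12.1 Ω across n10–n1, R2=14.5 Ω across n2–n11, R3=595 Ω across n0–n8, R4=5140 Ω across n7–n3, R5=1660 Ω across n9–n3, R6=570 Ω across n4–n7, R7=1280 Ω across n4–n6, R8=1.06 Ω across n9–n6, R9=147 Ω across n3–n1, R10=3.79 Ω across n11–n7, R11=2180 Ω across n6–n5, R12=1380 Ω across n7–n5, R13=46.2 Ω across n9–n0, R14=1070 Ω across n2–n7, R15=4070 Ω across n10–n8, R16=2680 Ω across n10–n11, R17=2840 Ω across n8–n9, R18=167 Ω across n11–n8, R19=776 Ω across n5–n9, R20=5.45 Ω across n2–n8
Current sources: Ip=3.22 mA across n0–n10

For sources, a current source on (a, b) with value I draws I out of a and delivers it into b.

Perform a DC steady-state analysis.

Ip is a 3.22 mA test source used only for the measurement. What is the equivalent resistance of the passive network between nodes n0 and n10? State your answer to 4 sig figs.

R_eq = 881.2 Ω

MNA unknowns: 11 node voltages V₁..V_11
R1: Y=0.08264 on G[10,1]
R2: Y=0.06897 on G[2,11]
R3: Y=0.001681 on G[0,8]
R4: Y=0.0001946 on G[7,3]
R5: Y=0.0006024 on G[9,3]
R6: Y=0.001754 on G[4,7]
R7: Y=0.0007813 on G[4,6]
R8: Y=0.9434 on G[9,6]
R9: Y=0.006803 on G[3,1]
R10: Y=0.2639 on G[11,7]
R11: Y=0.0004587 on G[6,5]
R12: Y=0.0007246 on G[7,5]
R13: Y=0.02165 on G[9,0]
R14: Y=0.0009346 on G[2,7]
R15: Y=0.0002457 on G[10,8]
R16: Y=0.0003731 on G[10,11]
R17: Y=0.0003521 on G[8,9]
R18: Y=0.005988 on G[11,8]
R19: Y=0.001289 on G[5,9]
R20: Y=0.1835 on G[2,8]
Ip: z[0]−=0.00322, z[10]+=0.00322
solve → V1=2.815, V2=0.6125, V3=2.544, V4=0.4605, V5=0.2536, V6=0.1018, V7=0.6202, V8=0.6093, V9=0.1015, V10=2.837, V11=0.6209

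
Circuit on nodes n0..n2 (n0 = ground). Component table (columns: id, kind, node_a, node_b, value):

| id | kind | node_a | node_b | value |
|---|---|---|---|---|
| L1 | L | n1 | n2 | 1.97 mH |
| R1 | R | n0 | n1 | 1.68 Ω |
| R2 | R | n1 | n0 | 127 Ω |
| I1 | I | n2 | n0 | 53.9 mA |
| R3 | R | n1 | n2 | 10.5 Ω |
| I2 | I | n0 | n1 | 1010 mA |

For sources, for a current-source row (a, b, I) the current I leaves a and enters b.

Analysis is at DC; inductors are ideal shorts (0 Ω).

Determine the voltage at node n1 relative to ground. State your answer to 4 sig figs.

MNA unknowns: 2 node voltages V₁..V_2 plus 1 source current (L1)
L1: row V1−V2=0, i_L1 at 1,2
R1: Y=0.5952 on G[0,1]
R2: Y=0.007874 on G[1,0]
I1: z[2]−=0.0539, z[0]+=0.0539
R3: Y=0.09524 on G[1,2]
I2: z[0]−=1.01, z[1]+=1.01
solve → V1=1.585, V2=1.585
aux → i_L1=0.05390

1.585 V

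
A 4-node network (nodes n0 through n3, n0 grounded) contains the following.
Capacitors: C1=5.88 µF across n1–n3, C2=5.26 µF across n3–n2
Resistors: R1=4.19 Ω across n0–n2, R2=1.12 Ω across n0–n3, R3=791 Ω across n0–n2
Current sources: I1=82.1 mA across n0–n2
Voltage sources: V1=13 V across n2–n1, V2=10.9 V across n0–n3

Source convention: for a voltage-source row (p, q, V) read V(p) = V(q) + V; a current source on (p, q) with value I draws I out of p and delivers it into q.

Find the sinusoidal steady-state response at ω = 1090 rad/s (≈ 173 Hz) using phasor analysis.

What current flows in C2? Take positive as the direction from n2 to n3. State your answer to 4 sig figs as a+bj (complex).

0.001268+0.06439j A

MNA unknowns: 3 node voltages V₁..V_3 plus 2 source currents (V1, V2)
C1: Y=0.000+0.006409j on G[1,3]
R1: Y=0.2387+0.000j on G[0,2]
C2: Y=0.000+0.005733j on G[3,2]
I1: z[0]−=0.0821, z[2]+=0.0821
R2: Y=0.8929+0.000j on G[0,3]
R3: Y=0.001264+0.000j on G[0,2]
V1: row V2−V1=13, i_V1 at 2,1
V2: row V0−V3=10.9, i_V2 at 0,3
solve → V1=-12.67-0.2211j, V2=0.3310-0.2211j, V3=-10.90+0.000j
aux → i_V1=0.001417-0.01134j, i_V2=-9.735-0.05305j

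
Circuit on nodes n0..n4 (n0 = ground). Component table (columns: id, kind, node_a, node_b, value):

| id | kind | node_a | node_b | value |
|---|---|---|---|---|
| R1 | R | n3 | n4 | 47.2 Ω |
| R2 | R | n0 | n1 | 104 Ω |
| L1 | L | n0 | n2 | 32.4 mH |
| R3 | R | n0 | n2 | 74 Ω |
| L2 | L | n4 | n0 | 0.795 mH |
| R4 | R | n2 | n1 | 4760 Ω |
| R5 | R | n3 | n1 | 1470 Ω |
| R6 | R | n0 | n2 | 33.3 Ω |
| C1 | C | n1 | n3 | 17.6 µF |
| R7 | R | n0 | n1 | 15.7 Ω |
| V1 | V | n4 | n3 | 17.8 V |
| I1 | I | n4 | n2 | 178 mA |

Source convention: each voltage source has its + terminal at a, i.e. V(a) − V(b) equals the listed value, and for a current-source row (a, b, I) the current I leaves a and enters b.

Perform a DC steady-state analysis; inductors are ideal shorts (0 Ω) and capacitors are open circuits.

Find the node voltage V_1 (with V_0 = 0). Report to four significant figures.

-0.1632 V

Element admittances at DC:
  Y(R1) = 0.02119 S between n3,n4
  Y(R2) = 0.009615 S between n0,n1
  L1: short n0↔n2 (DC inductor)
  Y(R3) = 0.01351 S between n0,n2
  L2: short n4↔n0 (DC inductor)
  Y(R4) = 0.0002101 S between n2,n1
  Y(R5) = 0.0006803 S between n3,n1
  Y(R6) = 0.03003 S between n0,n2
  Y(C1) = 0.000 S between n1,n3
  Y(R7) = 0.06369 S between n0,n1
  V1: constraint V(n4)−V(n3) = 17.8
  I1: injects 0.178 A into n2 (from n4)
Assemble and solve the 7×7 MNA system:
  V(n1)=-0.1632  V(n2)=0.000  V(n3)=-17.80  V(n4)=0.000
  i(L1)=-0.1780  i(L2)=-0.1660  i(V1)=-0.3891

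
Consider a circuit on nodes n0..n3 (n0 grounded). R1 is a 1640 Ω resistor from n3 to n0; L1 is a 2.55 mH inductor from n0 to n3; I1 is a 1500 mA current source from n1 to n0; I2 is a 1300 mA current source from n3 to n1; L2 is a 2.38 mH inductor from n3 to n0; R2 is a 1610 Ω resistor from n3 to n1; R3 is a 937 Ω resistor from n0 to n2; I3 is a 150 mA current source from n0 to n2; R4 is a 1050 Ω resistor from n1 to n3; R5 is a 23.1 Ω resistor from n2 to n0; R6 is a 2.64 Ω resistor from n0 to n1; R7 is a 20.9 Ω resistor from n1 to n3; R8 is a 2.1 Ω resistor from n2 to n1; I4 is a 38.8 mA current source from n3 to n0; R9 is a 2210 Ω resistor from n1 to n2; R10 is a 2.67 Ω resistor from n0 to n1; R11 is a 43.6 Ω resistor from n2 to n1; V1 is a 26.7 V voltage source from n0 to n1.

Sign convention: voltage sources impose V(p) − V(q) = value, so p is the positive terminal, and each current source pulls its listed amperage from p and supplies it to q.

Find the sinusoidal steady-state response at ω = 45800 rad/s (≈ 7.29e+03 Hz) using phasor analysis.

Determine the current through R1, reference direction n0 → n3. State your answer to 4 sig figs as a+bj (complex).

MNA unknowns: 3 node voltages V₁..V_3 plus 1 source current (V1)
R1: Y=0.0006098+0.000j on G[3,0]
L1: Y=0.000-0.008562j on G[0,3]
I1: z[1]−=1.5, z[0]+=1.5
I2: z[3]−=1.3, z[1]+=1.3
L2: Y=0.000-0.009174j on G[3,0]
R2: Y=0.0006211+0.000j on G[3,1]
R3: Y=0.001067+0.000j on G[0,2]
I3: z[0]−=0.15, z[2]+=0.15
R4: Y=0.0009524+0.000j on G[1,3]
R5: Y=0.04329+0.000j on G[2,0]
R6: Y=0.3788+0.000j on G[0,1]
R7: Y=0.04785+0.000j on G[1,3]
R8: Y=0.4762+0.000j on G[2,1]
I4: z[3]−=0.0388, z[0]+=0.0388
R9: Y=0.0004525+0.000j on G[1,2]
R10: Y=0.3745+0.000j on G[0,1]
R11: Y=0.02294+0.000j on G[2,1]
V1: row V0−V1=26.7, i_V1 at 0,1
solve → V1=-26.70+0.000j, V2=-24.25+0.000j, V3=-47.20-16.73j
aux → i_V1=-20.13+0.8270j

0.02878+0.01020j A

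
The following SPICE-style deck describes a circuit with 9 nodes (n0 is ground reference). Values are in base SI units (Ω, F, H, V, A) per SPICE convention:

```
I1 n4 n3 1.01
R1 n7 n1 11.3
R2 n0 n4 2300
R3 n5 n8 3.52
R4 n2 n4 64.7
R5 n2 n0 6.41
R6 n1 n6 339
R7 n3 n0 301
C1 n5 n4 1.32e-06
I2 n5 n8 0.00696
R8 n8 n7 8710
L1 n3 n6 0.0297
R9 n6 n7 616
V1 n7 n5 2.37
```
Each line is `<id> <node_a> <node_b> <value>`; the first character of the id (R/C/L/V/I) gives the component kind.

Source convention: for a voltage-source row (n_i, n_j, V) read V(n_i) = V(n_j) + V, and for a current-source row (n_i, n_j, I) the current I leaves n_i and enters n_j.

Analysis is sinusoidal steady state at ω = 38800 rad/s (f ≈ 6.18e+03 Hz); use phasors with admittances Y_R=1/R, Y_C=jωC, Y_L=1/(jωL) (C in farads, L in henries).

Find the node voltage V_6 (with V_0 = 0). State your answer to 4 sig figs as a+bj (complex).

-32.95-77.81j V

Element admittances at ω=38800 rad/s:
  I1: injects 1.01 A into n3 (from n4)
  Y(R1) = 0.08850+0.000j S between n7,n1
  Y(R2) = 0.0004348+0.000j S between n0,n4
  Y(R3) = 0.2841+0.000j S between n5,n8
  Y(R4) = 0.01546+0.000j S between n2,n4
  Y(R5) = 0.1560+0.000j S between n2,n0
  Y(R6) = 0.002950+0.000j S between n1,n6
  Y(R7) = 0.003322+0.000j S between n3,n0
  Y(C1) = 0.000+0.05122j S between n5,n4
  I2: injects 0.00696 A into n8 (from n5)
  Y(R8) = 0.0001148+0.000j S between n8,n7
  Y(L1) = 0.000-0.0008678j S between n3,n6
  Y(R9) = 0.001623+0.000j S between n6,n7
  V1: constraint V(n7)−V(n5) = 2.37
Assemble and solve the 9×9 MNA system:
  V(n1)=-62.06-22.23j  V(n2)=-5.442-1.599j  V(n3)=263.5+77.42j  V(n4)=-60.38-17.74j  V(n5)=-65.40-20.37j  V(n6)=-32.95-77.81j  V(n7)=-63.03-20.37j  V(n8)=-65.37-20.37j
  i(V1)=0.1344-0.2572j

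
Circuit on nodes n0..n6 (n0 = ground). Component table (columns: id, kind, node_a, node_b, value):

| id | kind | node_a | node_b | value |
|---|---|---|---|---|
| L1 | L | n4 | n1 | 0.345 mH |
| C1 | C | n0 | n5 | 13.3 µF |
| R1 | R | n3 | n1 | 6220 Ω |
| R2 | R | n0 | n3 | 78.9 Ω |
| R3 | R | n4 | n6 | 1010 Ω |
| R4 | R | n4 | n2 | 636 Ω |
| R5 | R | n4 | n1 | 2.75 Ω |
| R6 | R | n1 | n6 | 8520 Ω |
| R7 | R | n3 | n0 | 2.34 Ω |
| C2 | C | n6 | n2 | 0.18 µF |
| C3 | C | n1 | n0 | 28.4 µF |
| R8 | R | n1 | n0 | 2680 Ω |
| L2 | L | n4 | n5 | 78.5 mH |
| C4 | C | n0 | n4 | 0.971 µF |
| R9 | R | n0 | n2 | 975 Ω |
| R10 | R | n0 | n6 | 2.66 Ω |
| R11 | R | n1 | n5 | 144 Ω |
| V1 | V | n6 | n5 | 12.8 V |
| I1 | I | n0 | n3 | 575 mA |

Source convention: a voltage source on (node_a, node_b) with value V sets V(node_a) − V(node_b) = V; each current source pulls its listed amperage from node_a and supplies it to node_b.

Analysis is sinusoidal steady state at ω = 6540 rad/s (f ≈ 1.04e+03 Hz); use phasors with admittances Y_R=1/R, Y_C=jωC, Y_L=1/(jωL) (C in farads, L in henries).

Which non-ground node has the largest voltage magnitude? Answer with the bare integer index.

5

Element admittances at ω=6540 rad/s:
  Y(L1) = 0.000-0.4432j S between n4,n1
  Y(C1) = 0.000+0.08698j S between n0,n5
  Y(R1) = 0.0001608+0.000j S between n3,n1
  Y(R2) = 0.01267+0.000j S between n0,n3
  Y(R3) = 0.0009901+0.000j S between n4,n6
  Y(R4) = 0.001572+0.000j S between n4,n2
  Y(R5) = 0.3636+0.000j S between n4,n1
  Y(R6) = 0.0001174+0.000j S between n1,n6
  Y(R7) = 0.4274+0.000j S between n3,n0
  Y(C2) = 0.000+0.001177j S between n6,n2
  Y(C3) = 0.000+0.1857j S between n1,n0
  Y(R8) = 0.0003731+0.000j S between n1,n0
  Y(L2) = 0.000-0.001948j S between n4,n5
  Y(C4) = 0.000+0.006350j S between n0,n4
  Y(R9) = 0.001026+0.000j S between n0,n2
  Y(R10) = 0.3759+0.000j S between n0,n6
  Y(R11) = 0.006944+0.000j S between n1,n5
  V1: constraint V(n6)−V(n5) = 12.8
  I1: injects 0.575 A into n3 (from n0)
Assemble and solve the 7×7 MNA system:
  V(n1)=0.2205+0.4200j  V(n2)=-0.6550+0.9499j  V(n3)=1.306+0.0001534j  V(n4)=0.1934+0.4568j  V(n5)=-11.97+2.654j  V(n6)=0.8313+2.654j
  i(V1)=-0.3112-1.002j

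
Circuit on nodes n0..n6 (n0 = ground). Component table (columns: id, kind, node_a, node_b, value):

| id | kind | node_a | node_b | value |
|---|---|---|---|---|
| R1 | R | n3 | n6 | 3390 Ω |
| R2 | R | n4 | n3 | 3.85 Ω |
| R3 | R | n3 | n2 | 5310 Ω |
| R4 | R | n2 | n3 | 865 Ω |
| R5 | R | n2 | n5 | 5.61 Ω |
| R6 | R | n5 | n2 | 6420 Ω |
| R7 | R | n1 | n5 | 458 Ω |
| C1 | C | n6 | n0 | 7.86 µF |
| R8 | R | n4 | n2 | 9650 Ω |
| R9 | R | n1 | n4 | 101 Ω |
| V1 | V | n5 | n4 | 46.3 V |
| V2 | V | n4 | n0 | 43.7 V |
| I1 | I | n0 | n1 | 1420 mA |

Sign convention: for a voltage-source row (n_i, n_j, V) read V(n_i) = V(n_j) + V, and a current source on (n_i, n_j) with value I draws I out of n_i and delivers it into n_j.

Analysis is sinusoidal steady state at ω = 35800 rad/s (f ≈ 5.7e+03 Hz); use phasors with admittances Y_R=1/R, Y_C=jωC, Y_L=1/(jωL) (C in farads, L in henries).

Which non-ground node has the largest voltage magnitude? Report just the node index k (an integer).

MNA unknowns: 6 node voltages V₁..V_6 plus 2 source currents (V1, V2)
R1: Y=0.0002950+0.000j on G[3,6]
R2: Y=0.2597+0.000j on G[4,3]
R3: Y=0.0001883+0.000j on G[3,2]
R4: Y=0.001156+0.000j on G[2,3]
R5: Y=0.1783+0.000j on G[2,5]
R6: Y=0.0001558+0.000j on G[5,2]
R7: Y=0.002183+0.000j on G[1,5]
C1: Y=0.000+0.2814j on G[6,0]
R8: Y=0.0001036+0.000j on G[4,2]
R9: Y=0.009901+0.000j on G[1,4]
V1: row V5−V4=46.3, i_V1 at 5,4
V2: row V4−V0=43.7, i_V2 at 4,0
I1: z[0]−=1.42, z[1]+=1.42
solve → V1=169.6+0.000j, V2=89.63-3.881e-07j, V3=43.89-5.192e-05j, V4=43.70+0.000j, V5=90.00+0.000j, V6=4.818e-05-0.04601j
aux → i_V1=0.1075-6.925e-08j, i_V2=1.407-1.356e-05j

1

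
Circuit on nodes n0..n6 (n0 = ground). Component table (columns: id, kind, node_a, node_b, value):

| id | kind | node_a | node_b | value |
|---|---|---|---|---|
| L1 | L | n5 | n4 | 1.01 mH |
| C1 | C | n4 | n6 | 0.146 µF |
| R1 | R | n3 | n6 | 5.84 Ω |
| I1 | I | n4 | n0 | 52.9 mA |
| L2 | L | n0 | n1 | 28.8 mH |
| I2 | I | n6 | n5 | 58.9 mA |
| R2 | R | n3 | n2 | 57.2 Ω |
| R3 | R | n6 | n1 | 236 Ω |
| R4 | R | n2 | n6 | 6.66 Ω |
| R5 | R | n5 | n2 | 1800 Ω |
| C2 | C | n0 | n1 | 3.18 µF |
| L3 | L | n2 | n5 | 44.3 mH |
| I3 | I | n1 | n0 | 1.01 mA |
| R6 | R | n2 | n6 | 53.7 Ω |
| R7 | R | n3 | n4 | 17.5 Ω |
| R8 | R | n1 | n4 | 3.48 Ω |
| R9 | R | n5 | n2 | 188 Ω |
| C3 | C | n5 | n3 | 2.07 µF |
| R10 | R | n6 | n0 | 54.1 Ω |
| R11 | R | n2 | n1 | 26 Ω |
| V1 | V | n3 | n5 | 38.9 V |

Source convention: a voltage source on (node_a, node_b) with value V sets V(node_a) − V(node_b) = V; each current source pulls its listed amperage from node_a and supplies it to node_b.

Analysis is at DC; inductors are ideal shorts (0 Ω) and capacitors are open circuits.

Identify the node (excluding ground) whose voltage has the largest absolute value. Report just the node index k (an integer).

3

MNA unknowns: 6 node voltages V₁..V_6 plus 4 source currents (L1, L2, L3, V1)
L1: row V5−V4=0, i_L1 at 5,4
C1: Y=0.000 on G[4,6]
R1: Y=0.1712 on G[3,6]
I1: z[4]−=0.0529, z[0]+=0.0529
L2: row V0−V1=0, i_L2 at 0,1
I2: z[6]−=0.0589, z[5]+=0.0589
R2: Y=0.01748 on G[3,2]
R3: Y=0.004237 on G[6,1]
R4: Y=0.1502 on G[2,6]
R5: Y=0.0005556 on G[5,2]
C2: Y=0.000 on G[0,1]
L3: row V2−V5=0, i_L3 at 2,5
I3: z[1]−=0.00101, z[0]+=0.00101
R6: Y=0.01862 on G[2,6]
R7: Y=0.05714 on G[3,4]
R8: Y=0.2874 on G[1,4]
R9: Y=0.005319 on G[5,2]
C3: Y=0.000 on G[5,3]
R10: Y=0.01848 on G[6,0]
R11: Y=0.03846 on G[2,1]
V1: row V3−V5=38.9, i_V1 at 3,5
solve → V1=0.000, V2=-1.344, V3=37.56, V4=-1.344, V5=-1.344, V6=16.94
aux → i_L1=-2.556, i_L2=0.3671, i_L3=3.818, i_V1=-6.433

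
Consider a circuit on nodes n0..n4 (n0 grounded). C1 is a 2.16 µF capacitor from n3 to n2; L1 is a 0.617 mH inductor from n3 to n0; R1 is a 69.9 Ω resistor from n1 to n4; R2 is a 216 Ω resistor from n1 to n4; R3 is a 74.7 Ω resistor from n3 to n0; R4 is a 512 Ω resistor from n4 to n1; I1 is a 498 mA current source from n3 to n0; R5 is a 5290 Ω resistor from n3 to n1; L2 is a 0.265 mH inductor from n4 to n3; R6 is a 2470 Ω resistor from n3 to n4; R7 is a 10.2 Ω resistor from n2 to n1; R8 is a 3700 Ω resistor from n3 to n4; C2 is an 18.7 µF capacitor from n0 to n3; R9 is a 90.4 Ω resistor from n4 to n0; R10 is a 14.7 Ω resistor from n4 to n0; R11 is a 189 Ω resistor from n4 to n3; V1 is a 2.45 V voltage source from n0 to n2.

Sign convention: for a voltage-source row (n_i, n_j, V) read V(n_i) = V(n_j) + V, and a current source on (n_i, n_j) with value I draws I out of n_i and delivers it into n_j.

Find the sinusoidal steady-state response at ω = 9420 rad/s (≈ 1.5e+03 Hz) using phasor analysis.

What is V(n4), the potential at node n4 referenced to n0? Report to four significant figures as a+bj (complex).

Element admittances at ω=9420 rad/s:
  Y(C1) = 0.000+0.02035j S between n3,n2
  Y(L1) = 0.000-0.1721j S between n3,n0
  Y(R1) = 0.01431+0.000j S between n1,n4
  Y(R2) = 0.004630+0.000j S between n1,n4
  Y(R3) = 0.01339+0.000j S between n3,n0
  Y(R4) = 0.001953+0.000j S between n4,n1
  I1: injects 0.498 A into n0 (from n3)
  Y(R5) = 0.0001890+0.000j S between n3,n1
  Y(L2) = 0.000-0.4006j S between n4,n3
  Y(R6) = 0.0004049+0.000j S between n3,n4
  Y(R7) = 0.09804+0.000j S between n2,n1
  Y(R8) = 0.0002703+0.000j S between n3,n4
  Y(C2) = 0.000+0.1762j S between n0,n3
  Y(R9) = 0.01106+0.000j S between n4,n0
  Y(R10) = 0.06803+0.000j S between n4,n0
  Y(R11) = 0.005291+0.000j S between n4,n3
  V1: constraint V(n0)−V(n2) = 2.45
Assemble and solve the 5×5 MNA system:
  V(n1)=-2.893+0.1451j  V(n2)=-2.450+0.000j  V(n3)=-5.167-0.2520j  V(n4)=-4.951+0.8296j
  i(V1)=0.03829+0.04105j

-4.951+0.8296j V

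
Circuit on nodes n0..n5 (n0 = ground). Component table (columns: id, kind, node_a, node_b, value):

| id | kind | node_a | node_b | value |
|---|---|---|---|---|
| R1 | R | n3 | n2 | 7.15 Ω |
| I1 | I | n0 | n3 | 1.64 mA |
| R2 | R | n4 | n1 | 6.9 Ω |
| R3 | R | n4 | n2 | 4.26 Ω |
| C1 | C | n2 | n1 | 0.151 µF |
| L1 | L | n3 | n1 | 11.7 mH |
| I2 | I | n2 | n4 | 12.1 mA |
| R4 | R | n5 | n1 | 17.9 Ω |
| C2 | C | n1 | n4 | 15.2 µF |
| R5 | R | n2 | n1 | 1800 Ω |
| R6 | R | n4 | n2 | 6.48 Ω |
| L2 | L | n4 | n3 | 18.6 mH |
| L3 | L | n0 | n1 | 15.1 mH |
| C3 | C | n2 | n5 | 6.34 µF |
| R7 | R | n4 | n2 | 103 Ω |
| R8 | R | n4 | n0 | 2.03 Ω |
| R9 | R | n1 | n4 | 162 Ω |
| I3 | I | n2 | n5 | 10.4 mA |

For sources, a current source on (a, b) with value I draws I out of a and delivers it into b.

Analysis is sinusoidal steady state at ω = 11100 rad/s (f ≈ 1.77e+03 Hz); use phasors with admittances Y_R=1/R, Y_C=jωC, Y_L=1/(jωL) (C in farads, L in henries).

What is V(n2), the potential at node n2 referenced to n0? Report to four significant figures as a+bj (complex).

-0.02886+0.01102j V

MNA unknowns: 5 node voltages V₁..V_5
R1: Y=0.1399+0.000j on G[3,2]
I1: z[0]−=0.00164, z[3]+=0.00164
R2: Y=0.1449+0.000j on G[4,1]
R3: Y=0.2347+0.000j on G[4,2]
C1: Y=0.000+0.001676j on G[2,1]
L1: Y=0.000-0.007700j on G[3,1]
I2: z[2]−=0.0121, z[4]+=0.0121
R4: Y=0.05587+0.000j on G[5,1]
C2: Y=0.000+0.1687j on G[1,4]
R5: Y=0.0005556+0.000j on G[2,1]
R6: Y=0.1543+0.000j on G[4,2]
L2: Y=0.000-0.004844j on G[4,3]
L3: Y=0.000-0.005966j on G[0,1]
C3: Y=0.000+0.07037j on G[2,5]
R7: Y=0.009709+0.000j on G[4,2]
R8: Y=0.4926+0.000j on G[4,0]
R9: Y=0.006173+0.000j on G[1,4]
I3: z[2]−=0.0104, z[5]+=0.0104
solve → V1=-0.003795-0.02189j, V2=-0.02886+0.01102j, V3=-0.01919+0.009386j, V4=0.003594-4.596e-05j, V5=0.03677-0.1046j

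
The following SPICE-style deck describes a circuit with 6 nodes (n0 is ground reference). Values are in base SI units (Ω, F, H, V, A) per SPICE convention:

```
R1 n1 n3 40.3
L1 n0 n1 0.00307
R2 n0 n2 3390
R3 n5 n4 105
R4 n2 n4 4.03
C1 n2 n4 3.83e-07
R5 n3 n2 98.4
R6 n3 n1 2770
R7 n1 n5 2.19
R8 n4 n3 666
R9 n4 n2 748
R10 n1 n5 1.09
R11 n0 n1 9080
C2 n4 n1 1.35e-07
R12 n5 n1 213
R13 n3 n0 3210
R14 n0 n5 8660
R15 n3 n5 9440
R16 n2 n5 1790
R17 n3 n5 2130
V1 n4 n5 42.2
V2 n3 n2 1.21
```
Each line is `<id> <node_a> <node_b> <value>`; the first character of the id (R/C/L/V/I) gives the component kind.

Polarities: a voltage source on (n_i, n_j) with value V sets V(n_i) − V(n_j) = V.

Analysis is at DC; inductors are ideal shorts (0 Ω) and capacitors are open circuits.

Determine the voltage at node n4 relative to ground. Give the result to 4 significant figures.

41.48 V

Apply KCL at each of the 5 non-ground nodes and solve the resulting linear system.
Node n1: branches {R1, L1, R6, R7, R10, R11, C2, R12} → V_1 = 0.000
Node n2: branches {R2, R4, C1, R5, R9, R16, V2} → V_2 = 37.34
Node n3: branches {R1, R5, R6, R8, R13, R15, R17, V2} → V_3 = 38.55
Node n4: branches {R3, R4, C1, R8, R9, C2, V1} → V_4 = 41.48
Node n5: branches {R3, R7, R10, R12, R14, R15, R16, R17, V1} → V_5 = -0.7205
Source currents: i(L1)=0.02294, i(V1)=-1.439, i(V2)=-1.013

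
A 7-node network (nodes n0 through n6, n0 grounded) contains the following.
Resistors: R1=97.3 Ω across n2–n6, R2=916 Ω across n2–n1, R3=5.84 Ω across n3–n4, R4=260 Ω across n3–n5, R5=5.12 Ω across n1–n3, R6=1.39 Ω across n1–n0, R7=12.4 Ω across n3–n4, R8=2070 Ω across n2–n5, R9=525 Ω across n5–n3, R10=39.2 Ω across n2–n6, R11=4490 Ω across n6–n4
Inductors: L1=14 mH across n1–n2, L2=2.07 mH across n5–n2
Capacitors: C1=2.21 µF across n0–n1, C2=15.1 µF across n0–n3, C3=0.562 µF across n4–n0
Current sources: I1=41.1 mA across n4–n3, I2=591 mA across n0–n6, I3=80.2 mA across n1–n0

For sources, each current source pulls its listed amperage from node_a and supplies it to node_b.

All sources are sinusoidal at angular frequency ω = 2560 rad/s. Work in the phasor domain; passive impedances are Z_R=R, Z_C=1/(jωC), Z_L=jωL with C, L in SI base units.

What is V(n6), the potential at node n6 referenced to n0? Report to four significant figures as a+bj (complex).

Element admittances at ω=2560 rad/s:
  Y(R1) = 0.01028+0.000j S between n2,n6
  Y(R2) = 0.001092+0.000j S between n2,n1
  Y(R3) = 0.1712+0.000j S between n3,n4
  Y(L1) = 0.000-0.02790j S between n1,n2
  Y(R4) = 0.003846+0.000j S between n3,n5
  Y(C1) = 0.000+0.005658j S between n0,n1
  Y(R5) = 0.1953+0.000j S between n1,n3
  Y(R6) = 0.7194+0.000j S between n1,n0
  I1: injects 0.0411 A into n3 (from n4)
  Y(R7) = 0.08065+0.000j S between n3,n4
  Y(R8) = 0.0004831+0.000j S between n2,n5
  Y(C2) = 0.000+0.03866j S between n0,n3
  I2: injects 0.591 A into n6 (from n0)
  Y(R9) = 0.001905+0.000j S between n5,n3
  Y(C3) = 0.000+0.001439j S between n4,n0
  Y(R10) = 0.02551+0.000j S between n2,n6
  Y(R11) = 0.0002227+0.000j S between n6,n4
  Y(L2) = 0.000-0.1887j S between n5,n2
  I3: injects 0.0802 A into n0 (from n1)
Assemble and solve the 6×6 MNA system:
  V(n1)=0.7279-0.05968j  V(n2)=5.610+19.69j  V(n3)=0.9733+0.3287j  V(n4)=0.8308+0.3410j  V(n5)=6.195+19.52j  V(n6)=21.99+19.57j

21.99+19.57j V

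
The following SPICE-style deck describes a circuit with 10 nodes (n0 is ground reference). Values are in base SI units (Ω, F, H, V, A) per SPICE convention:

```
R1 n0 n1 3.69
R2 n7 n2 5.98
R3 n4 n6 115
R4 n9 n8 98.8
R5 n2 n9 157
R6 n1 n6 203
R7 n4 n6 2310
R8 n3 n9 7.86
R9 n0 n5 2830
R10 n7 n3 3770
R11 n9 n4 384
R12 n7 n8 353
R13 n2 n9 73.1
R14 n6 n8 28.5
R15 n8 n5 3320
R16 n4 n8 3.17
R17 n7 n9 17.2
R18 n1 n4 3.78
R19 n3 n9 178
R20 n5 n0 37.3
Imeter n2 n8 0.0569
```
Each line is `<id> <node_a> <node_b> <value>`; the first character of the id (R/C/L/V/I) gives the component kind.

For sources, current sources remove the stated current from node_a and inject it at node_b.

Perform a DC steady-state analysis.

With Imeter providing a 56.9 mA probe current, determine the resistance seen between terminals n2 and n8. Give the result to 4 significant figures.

Apply KCL at each of the 9 non-ground nodes and solve the resulting linear system.
Node n1: branches {R1, R6, R18} → V_1 = -3.064e-05
Node n2: branches {R2, R5, R13, Imeter} → V_2 = -4.303
Node n3: branches {R8, R10, R19} → V_3 = -3.541
Node n4: branches {R3, R7, R11, R16, R18} → V_4 = -0.0004316
Node n5: branches {R9, R15, R20} → V_5 = 0.0003056
Node n6: branches {R3, R6, R7, R14} → V_6 = 0.01982
Node n7: branches {R2, R10, R12, R17} → V_7 = -4.055
Node n8: branches {R4, R12, R14, R15, R16, Imeter} → V_8 = 0.02787
Node n9: branches {R4, R5, R8, R11, R13, R17, R19} → V_9 = -3.540

R_eq = 76.12 Ω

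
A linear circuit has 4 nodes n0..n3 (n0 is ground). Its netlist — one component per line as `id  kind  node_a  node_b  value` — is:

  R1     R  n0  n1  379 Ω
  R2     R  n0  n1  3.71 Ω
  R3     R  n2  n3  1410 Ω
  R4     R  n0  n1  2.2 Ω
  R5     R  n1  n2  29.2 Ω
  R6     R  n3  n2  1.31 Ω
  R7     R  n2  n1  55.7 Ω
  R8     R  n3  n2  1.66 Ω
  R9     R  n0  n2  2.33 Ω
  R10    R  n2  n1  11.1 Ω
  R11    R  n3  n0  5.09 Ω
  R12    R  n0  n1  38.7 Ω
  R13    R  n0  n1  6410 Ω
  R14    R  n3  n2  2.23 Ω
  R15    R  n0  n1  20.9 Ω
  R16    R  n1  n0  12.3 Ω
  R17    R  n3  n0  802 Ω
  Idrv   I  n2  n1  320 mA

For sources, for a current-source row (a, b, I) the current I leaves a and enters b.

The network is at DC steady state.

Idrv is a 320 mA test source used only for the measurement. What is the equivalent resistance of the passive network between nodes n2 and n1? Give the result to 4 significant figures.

Apply KCL at each of the 3 non-ground nodes and solve the resulting linear system.
Node n1: branches {R1, R2, R4, R5, R7, R10, R12, R13, R15, R16, Idrv} → V_1 = 0.2600
Node n2: branches {R3, R5, R6, R7, R8, R9, R10, R14, Idrv} → V_2 = -0.3775
Node n3: branches {R3, R6, R8, R11, R14, R17} → V_3 = -0.3404

R_eq = 1.992 Ω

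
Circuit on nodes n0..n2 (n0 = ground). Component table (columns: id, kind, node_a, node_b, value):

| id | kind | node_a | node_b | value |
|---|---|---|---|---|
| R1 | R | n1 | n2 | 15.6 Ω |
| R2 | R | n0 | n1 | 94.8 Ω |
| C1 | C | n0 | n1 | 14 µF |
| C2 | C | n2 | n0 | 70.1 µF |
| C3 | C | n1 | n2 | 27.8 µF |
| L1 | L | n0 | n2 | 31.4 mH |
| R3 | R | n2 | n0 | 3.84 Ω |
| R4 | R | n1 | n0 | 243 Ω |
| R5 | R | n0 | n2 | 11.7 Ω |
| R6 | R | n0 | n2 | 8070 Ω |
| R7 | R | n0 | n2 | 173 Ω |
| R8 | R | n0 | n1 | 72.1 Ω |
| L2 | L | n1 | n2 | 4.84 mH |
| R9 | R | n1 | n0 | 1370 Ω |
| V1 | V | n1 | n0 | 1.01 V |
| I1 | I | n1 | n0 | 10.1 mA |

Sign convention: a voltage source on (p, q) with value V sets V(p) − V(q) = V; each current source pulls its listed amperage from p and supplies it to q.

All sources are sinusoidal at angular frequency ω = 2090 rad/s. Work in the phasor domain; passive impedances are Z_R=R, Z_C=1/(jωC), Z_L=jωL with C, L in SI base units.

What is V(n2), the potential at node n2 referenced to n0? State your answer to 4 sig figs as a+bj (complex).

0.1281-0.1268j V

Element admittances at ω=2090 rad/s:
  Y(R1) = 0.06410+0.000j S between n1,n2
  Y(R2) = 0.01055+0.000j S between n0,n1
  Y(C1) = 0.000+0.02926j S between n0,n1
  Y(C2) = 0.000+0.1465j S between n2,n0
  Y(C3) = 0.000+0.05810j S between n1,n2
  Y(L1) = 0.000-0.01524j S between n0,n2
  Y(R3) = 0.2604+0.000j S between n2,n0
  Y(R4) = 0.004115+0.000j S between n1,n0
  Y(R5) = 0.08547+0.000j S between n0,n2
  Y(R6) = 0.0001239+0.000j S between n0,n2
  Y(R7) = 0.005780+0.000j S between n0,n2
  Y(R8) = 0.01387+0.000j S between n0,n1
  Y(L2) = 0.000-0.09886j S between n1,n2
  Y(R9) = 0.0007299+0.000j S between n1,n0
  V1: constraint V(n1)−V(n0) = 1.01
  I1: injects 0.0101 A into n0 (from n1)
Assemble and solve the 3×3 MNA system:
  V(n1)=1.010+0.000j  V(n2)=0.1281-0.1268j
  i(V1)=-0.1014-0.001740j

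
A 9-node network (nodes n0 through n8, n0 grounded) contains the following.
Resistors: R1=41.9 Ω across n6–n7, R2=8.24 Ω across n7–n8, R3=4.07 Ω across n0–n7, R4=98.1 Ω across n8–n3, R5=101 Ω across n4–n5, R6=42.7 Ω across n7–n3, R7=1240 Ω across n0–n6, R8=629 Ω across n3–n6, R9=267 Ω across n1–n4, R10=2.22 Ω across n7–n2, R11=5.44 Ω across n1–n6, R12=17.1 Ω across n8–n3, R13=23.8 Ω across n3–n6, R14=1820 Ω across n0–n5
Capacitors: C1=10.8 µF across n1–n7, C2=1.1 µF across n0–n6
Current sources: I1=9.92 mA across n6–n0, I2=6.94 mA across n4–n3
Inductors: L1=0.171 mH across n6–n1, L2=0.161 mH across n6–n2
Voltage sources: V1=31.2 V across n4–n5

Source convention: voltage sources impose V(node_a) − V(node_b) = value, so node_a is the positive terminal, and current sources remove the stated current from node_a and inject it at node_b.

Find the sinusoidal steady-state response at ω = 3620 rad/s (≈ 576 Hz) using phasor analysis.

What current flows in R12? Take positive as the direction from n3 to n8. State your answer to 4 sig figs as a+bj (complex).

Element admittances at ω=3620 rad/s:
  Y(R1) = 0.02387+0.000j S between n6,n7
  Y(R2) = 0.1214+0.000j S between n7,n8
  Y(R3) = 0.2457+0.000j S between n0,n7
  Y(R4) = 0.01019+0.000j S between n8,n3
  Y(R5) = 0.009901+0.000j S between n4,n5
  Y(R6) = 0.02342+0.000j S between n7,n3
  Y(C1) = 0.000+0.03910j S between n1,n7
  I1: injects 0.00992 A into n0 (from n6)
  Y(L1) = 0.000-1.615j S between n6,n1
  Y(R7) = 0.0008065+0.000j S between n0,n6
  Y(R8) = 0.001590+0.000j S between n3,n6
  Y(R9) = 0.003745+0.000j S between n1,n4
  I2: injects 0.00694 A into n3 (from n4)
  Y(R10) = 0.4505+0.000j S between n7,n2
  Y(L2) = 0.000-1.716j S between n6,n2
  Y(R11) = 0.1838+0.000j S between n1,n6
  Y(R12) = 0.05848+0.000j S between n8,n3
  Y(R13) = 0.04202+0.000j S between n3,n6
  Y(R14) = 0.0005495+0.000j S between n0,n5
  Y(C2) = 0.000+0.003982j S between n0,n6
  V1: constraint V(n4)−V(n5) = 31.2
Assemble and solve the 9×9 MNA system:
  V(n1)=0.02864+0.005391j  V(n2)=0.02771-0.001155j  V(n3)=0.08808-0.0003451j  V(n4)=2.401+0.004701j  V(n5)=-28.80+0.004701j  V(n6)=0.02789-0.0001647j  V(n7)=0.02393-0.0004620j  V(n8)=0.04711-0.0004197j
  i(V1)=-0.3247+2.583e-06j

0.002396+4.366e-06j A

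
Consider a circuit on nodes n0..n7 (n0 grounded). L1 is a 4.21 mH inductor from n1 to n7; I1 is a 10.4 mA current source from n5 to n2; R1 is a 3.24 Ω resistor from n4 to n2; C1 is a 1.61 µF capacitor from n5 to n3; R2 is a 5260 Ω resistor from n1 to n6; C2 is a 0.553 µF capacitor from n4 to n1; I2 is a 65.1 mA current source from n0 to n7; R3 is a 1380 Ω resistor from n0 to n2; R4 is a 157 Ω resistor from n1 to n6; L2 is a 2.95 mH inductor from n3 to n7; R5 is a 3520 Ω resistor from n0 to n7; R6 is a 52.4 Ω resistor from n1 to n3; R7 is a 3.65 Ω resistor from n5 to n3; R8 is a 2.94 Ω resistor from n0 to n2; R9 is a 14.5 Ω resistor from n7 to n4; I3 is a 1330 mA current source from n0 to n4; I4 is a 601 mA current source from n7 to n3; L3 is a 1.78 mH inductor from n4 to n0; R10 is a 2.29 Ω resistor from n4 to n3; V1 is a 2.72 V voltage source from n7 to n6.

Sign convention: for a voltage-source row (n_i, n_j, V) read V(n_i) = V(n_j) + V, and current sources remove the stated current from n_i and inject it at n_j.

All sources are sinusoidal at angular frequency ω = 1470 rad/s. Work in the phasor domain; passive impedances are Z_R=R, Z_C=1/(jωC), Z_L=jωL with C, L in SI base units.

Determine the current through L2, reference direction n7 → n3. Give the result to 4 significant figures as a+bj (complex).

-0.4837+0.1651j A

Apply KCL at each of the 7 non-ground nodes and solve the resulting linear system.
Node n1: branches {L1, R2, C2, R4, R6} → V_1 = 0.5427+1.275j
Node n2: branches {I1, R1, R3, R8} → V_2 = 0.6371+1.464j
Node n3: branches {C1, L2, R6, R7, I4, R10} → V_3 = 1.509+3.368j
Node n4: branches {R1, C2, R9, I3, L3, R10} → V_4 = 1.307+3.082j
Node n5: branches {I1, C1, R7} → V_5 = 1.472+3.369j
Node n6: branches {R2, R4, V1} → V_6 = -1.926+1.271j
Node n7: branches {L1, I2, L2, R5, R9, I4, V1} → V_7 = 0.7935+1.271j
Source currents: i(V1)=-0.01620-3.187e-05j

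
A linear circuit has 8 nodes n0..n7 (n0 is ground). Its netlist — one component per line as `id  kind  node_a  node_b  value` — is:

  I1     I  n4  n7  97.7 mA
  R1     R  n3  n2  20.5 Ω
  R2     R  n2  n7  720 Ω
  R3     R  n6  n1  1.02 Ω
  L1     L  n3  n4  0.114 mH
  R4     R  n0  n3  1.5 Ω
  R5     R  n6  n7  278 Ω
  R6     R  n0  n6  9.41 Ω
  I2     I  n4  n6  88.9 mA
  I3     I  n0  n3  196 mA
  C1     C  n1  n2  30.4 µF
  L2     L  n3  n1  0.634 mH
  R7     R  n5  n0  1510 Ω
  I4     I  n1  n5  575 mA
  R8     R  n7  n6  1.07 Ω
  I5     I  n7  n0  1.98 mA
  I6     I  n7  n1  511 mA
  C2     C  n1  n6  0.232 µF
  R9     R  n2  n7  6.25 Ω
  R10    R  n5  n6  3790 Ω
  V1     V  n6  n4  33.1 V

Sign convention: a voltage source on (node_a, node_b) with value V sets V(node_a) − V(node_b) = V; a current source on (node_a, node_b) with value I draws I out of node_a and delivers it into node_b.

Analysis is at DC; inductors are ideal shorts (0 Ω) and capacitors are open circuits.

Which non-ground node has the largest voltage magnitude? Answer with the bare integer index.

5

Element admittances at DC:
  I1: injects 0.0977 A into n7 (from n4)
  Y(R1) = 0.04878 S between n3,n2
  Y(R2) = 0.001389 S between n2,n7
  Y(R3) = 0.9804 S between n6,n1
  L1: short n3↔n4 (DC inductor)
  Y(R4) = 0.6667 S between n0,n3
  Y(R5) = 0.003597 S between n6,n7
  Y(R6) = 0.1063 S between n0,n6
  I2: injects 0.0889 A into n6 (from n4)
  I3: injects 0.196 A into n3 (from n0)
  Y(C1) = 0.000 S between n1,n2
  L2: short n3↔n1 (DC inductor)
  Y(R7) = 0.0006623 S between n5,n0
  I4: injects 0.575 A into n5 (from n1)
  Y(R8) = 0.9346 S between n7,n6
  I5: injects 0.00198 A into n0 (from n7)
  I6: injects 0.511 A into n1 (from n7)
  Y(C2) = 0.000 S between n1,n6
  Y(R9) = 0.1600 S between n2,n7
  Y(R10) = 0.0002639 S between n5,n6
  V1: constraint V(n6)−V(n4) = 33.1
Assemble and solve the 10×10 MNA system:
  V(n1)=-4.839  V(n2)=19.28  V(n3)=-4.839  V(n4)=-4.839  V(n5)=628.9  V(n6)=28.26  V(n7)=26.56
  i(L1)=36.99  i(L2)=-32.39  i(V1)=-36.80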